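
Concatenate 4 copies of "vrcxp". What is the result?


Input string: 'vrcxp'
Operation: repeat 4 times
Concatenation: 'vrcxp' + 'vrcxp' + 'vrcxp' + 'vrcxp'
Result: vrcxpvrcxpvrcxpvrcxp


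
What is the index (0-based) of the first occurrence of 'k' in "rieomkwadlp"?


Input string: 'rieomkwadlp'
Target: 'k'
Scanning left to right: s[0]='r', s[1]='i', s[2]='e', s[3]='o', s[4]='m', s[5]='k'
First match at index: 5


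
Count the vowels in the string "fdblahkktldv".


Input string: 'fdblahkktldv'
Operation: count vowels (a, e, i, o, u)
Scan: s[0]='f', s[1]='d', s[2]='b', s[3]='l', s[4]='a' (vowel), s[5]='h', s[6]='k', s[7]='k', s[8]='t', s[9]='l', s[10]='d', s[11]='v'
Vowels found: 1
Result: 1


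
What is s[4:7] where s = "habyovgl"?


Input string: 'habyovgl'
Operation: slice [4:7]
Extract characters: s[4]='o', s[5]='v', s[6]='g'
Result: ovg


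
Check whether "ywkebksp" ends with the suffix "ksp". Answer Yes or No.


Input string: 'ywkebksp'
Suffix to check: 'ksp'
Last 3 characters of input: 'ksp'
Match: True
Result: Yes


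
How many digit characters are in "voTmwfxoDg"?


Input string: 'voTmwfxoDg'
Operation: count digit characters (0-9)
Scan: 'v', 'o', 'T', 'm', 'w', 'f', 'x', 'o', 'D', 'g'
Digits found: 0
Result: 0


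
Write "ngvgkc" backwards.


Input string: 'ngvgkc'
Operation: reverse character order
Original order: 'n' -> 'g' -> 'v' -> 'g' -> 'k' -> 'c'
Reversed order: 'c' -> 'k' -> 'g' -> 'v' -> 'g' -> 'n'
Result: ckgvgn


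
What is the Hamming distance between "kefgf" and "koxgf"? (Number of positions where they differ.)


String 1: 'kefgf'
String 2: 'koxgf'
Compare each position: pos 0: 'k'=='k', pos 1: 'e'!='o', pos 2: 'f'!='x', pos 3: 'g'=='g', pos 4: 'f'=='f'
Differing positions: 2
Hamming distance: 2


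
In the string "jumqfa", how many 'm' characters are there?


Input string: 'jumqfa'
Target character: 'm'
Scan each position: s[2]='m'
Matches found at indices: 2
Total: 1


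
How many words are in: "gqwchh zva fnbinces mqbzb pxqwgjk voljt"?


Input string: 'gqwchh zva fnbinces mqbzb pxqwgjk voljt'
Operation: split by spaces
Words found: 'gqwchh', 'zva', 'fnbinces', 'mqbzb', 'pxqwgjk', 'voljt'
Word count: 6


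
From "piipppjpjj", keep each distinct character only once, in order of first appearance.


Input: 'piipppjpjj'
Operation: keep first occurrence of each character
Scan: s[0]='p' new -> keep; s[1]='i' new -> keep; s[2]='i' seen -> skip; s[3]='p' seen -> skip; s[4]='p' seen -> skip; s[5]='p' seen -> skip; s[6]='j' new -> keep; s[7]='p' seen -> skip; s[8]='j' seen -> skip; s[9]='j' seen -> skip
Result: pij


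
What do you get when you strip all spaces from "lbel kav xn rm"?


Input string: 'lbel kav xn rm'
Operation: remove all spaces
Words: 'lbel', 'kav', 'xn', 'rm'
Join without spaces: lbelkavxnrm


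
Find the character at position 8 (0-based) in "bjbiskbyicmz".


Input string: 'bjbiskbyicmz'
Operation: get character at index 8
Index mapping: s[0]='b', s[1]='j', s[2]='b', s[3]='i', s[4]='s', s[5]='k', s[6]='b', s[7]='y', s[8]='i'
Result: 'i'


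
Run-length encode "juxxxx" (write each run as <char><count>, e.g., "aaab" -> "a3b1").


Input: 'juxxxx'
Operation: identify consecutive runs
Runs: 'j' -> j1, 'u' -> u1, 'xxxx' -> x4
Encoded: j1u1x4


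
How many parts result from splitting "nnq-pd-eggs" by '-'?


Input string: 'nnq-pd-eggs'
Delimiter: '-'
Split result: 'nnq', 'pd', 'eggs'
Number of parts: 3


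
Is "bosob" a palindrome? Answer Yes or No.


Input string: 'bosob'
Reversed: 'bosob'
Compare pairs: s[0]='b' vs s[4]='b' (match), s[1]='o' vs s[3]='o' (match)
Palindrome: Yes


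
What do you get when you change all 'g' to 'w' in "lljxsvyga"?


Input string: 'lljxsvyga'
Operation: replace 'g' with 'w'
Positions of 'g': 7
After replacement: lljxsvywa


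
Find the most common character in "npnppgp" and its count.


Input: 'npnppgp'
Operation: tally each character
Counts: 'g':1, 'n':2, 'p':4
Maximum: 'p' appears 4 times


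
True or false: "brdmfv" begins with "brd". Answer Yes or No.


Input string: 'brdmfv'
Prefix to check: 'brd'
First 3 characters of input: 'brd'
Match: True
Result: Yes


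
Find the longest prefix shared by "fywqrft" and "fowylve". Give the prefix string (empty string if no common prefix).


String 1: 'fywqrft'
String 2: 'fowylve'
Compare position by position:
pos 0: 'f' vs 'f' match
pos 1: 'y' vs 'o' differ -> stop
Longest common prefix: "f" (length 1)


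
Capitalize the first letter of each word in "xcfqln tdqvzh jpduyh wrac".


Input string: 'xcfqln tdqvzh jpduyh wrac'
Operation: capitalize first letter of each word
Word transformations: 'xcfqln'->'Xcfqln', 'tdqvzh'->'Tdqvzh', 'jpduyh'->'Jpduyh', 'wrac'->'Wrac'
Result: Xcfqln Tdqvzh Jpduyh Wrac


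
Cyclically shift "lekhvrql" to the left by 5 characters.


Input: 'lekhvrql', shift = 5
Operation: split at index 5 and swap parts
Front part s[0:5] = 'lekhv'
Back part s[5:] = 'rql'
Rotated = back + front = 'rql' + 'lekhv'
Result: rqllekhv


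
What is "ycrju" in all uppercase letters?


Input string: 'ycrju'
Operation: convert each letter to uppercase
Mapping: 'y'->'Y', 'c'->'C', 'r'->'R', 'j'->'J', 'u'->'U'
Result: YCRJU


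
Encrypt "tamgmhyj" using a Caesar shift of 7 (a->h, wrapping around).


Input: 'tamgmhyj', shift = 7
Operation: for each letter, (position + 7) mod 26
Mapping: 't'(19+7=26, 26 mod 26=0)->'a', 'a'(0+7=7)->'h', 'm'(12+7=19)->'t', 'g'(6+7=13)->'n', 'm'(12+7=19)->'t', 'h'(7+7=14)->'o', 'y'(24+7=31, 31 mod 26=5)->'f', 'j'(9+7=16)->'q'
Result: ahtntofq


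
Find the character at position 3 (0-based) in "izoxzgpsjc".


Input string: 'izoxzgpsjc'
Operation: get character at index 3
Index mapping: s[0]='i', s[1]='z', s[2]='o', s[3]='x'
Result: 'x'


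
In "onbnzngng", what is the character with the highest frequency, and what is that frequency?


Input: 'onbnzngng'
Operation: tally each character
Counts: 'b':1, 'g':2, 'n':4, 'o':1, 'z':1
Maximum: 'n' appears 4 times


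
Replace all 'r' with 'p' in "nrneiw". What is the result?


Input string: 'nrneiw'
Operation: replace 'r' with 'p'
Positions of 'r': 1
After replacement: npneiw


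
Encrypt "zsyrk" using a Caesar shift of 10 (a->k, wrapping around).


Input: 'zsyrk', shift = 10
Operation: for each letter, (position + 10) mod 26
Mapping: 'z'(25+10=35, 35 mod 26=9)->'j', 's'(18+10=28, 28 mod 26=2)->'c', 'y'(24+10=34, 34 mod 26=8)->'i', 'r'(17+10=27, 27 mod 26=1)->'b', 'k'(10+10=20)->'u'
Result: jcibu


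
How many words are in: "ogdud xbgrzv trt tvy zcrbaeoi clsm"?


Input string: 'ogdud xbgrzv trt tvy zcrbaeoi clsm'
Operation: split by spaces
Words found: 'ogdud', 'xbgrzv', 'trt', 'tvy', 'zcrbaeoi', 'clsm'
Word count: 6


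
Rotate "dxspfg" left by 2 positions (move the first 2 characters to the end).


Input: 'dxspfg', shift = 2
Operation: split at index 2 and swap parts
Front part s[0:2] = 'dx'
Back part s[2:] = 'spfg'
Rotated = back + front = 'spfg' + 'dx'
Result: spfgdx


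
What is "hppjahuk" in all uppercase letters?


Input string: 'hppjahuk'
Operation: convert each letter to uppercase
Mapping: 'h'->'H', 'p'->'P', 'p'->'P', 'j'->'J', 'a'->'A', 'h'->'H', 'u'->'U', 'k'->'K'
Result: HPPJAHUK


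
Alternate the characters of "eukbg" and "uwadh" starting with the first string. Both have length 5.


String 1: 'eukbg'
String 2: 'uwadh'
Operation: alternate characters
Pairs: 'e'+'u', 'u'+'w', 'k'+'a', 'b'+'d', 'g'+'h'
Result: euuwkabdgh


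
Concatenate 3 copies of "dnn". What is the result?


Input string: 'dnn'
Operation: repeat 3 times
Concatenation: 'dnn' + 'dnn' + 'dnn'
Result: dnndnndnn


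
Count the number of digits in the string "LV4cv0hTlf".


Input string: 'LV4cv0hTlf'
Operation: count digit characters (0-9)
Scan: 'L', 'V', '4'(digit), 'c', 'v', '0'(digit), 'h', 'T', 'l', 'f'
Digits found: 2
Result: 2


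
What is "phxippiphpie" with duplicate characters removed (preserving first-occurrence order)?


Input: 'phxippiphpie'
Operation: keep first occurrence of each character
Scan: s[0]='p' new -> keep; s[1]='h' new -> keep; s[2]='x' new -> keep; s[3]='i' new -> keep; s[4]='p' seen -> skip; s[5]='p' seen -> skip; s[6]='i' seen -> skip; s[7]='p' seen -> skip; s[8]='h' seen -> skip; s[9]='p' seen -> skip; s[10]='i' seen -> skip; s[11]='e' new -> keep
Result: phxie


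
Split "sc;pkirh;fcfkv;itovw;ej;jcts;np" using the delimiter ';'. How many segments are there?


Input string: 'sc;pkirh;fcfkv;itovw;ej;jcts;np'
Delimiter: ';'
Split result: 'sc', 'pkirh', 'fcfkv', 'itovw', 'ej', 'jcts', 'np'
Number of parts: 7


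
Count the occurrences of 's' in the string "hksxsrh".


Input string: 'hksxsrh'
Target character: 's'
Scan each position: s[2]='s', s[4]='s'
Matches found at indices: 2, 4
Total: 2


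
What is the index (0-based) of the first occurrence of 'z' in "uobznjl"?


Input string: 'uobznjl'
Target: 'z'
Scanning left to right: s[0]='u', s[1]='o', s[2]='b', s[3]='z'
First match at index: 3


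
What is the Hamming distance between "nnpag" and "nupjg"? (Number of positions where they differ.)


String 1: 'nnpag'
String 2: 'nupjg'
Compare each position: pos 0: 'n'=='n', pos 1: 'n'!='u', pos 2: 'p'=='p', pos 3: 'a'!='j', pos 4: 'g'=='g'
Differing positions: 2
Hamming distance: 2


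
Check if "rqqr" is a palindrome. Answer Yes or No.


Input string: 'rqqr'
Reversed: 'rqqr'
Compare pairs: s[0]='r' vs s[3]='r' (match), s[1]='q' vs s[2]='q' (match)
Palindrome: Yes


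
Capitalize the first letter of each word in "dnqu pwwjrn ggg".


Input string: 'dnqu pwwjrn ggg'
Operation: capitalize first letter of each word
Word transformations: 'dnqu'->'Dnqu', 'pwwjrn'->'Pwwjrn', 'ggg'->'Ggg'
Result: Dnqu Pwwjrn Ggg


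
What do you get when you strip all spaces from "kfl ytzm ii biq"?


Input string: 'kfl ytzm ii biq'
Operation: remove all spaces
Words: 'kfl', 'ytzm', 'ii', 'biq'
Join without spaces: kflytzmiibiq


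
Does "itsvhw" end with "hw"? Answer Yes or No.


Input string: 'itsvhw'
Suffix to check: 'hw'
Last 2 characters of input: 'hw'
Match: True
Result: Yes


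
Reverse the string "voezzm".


Input string: 'voezzm'
Operation: reverse character order
Original order: 'v' -> 'o' -> 'e' -> 'z' -> 'z' -> 'm'
Reversed order: 'm' -> 'z' -> 'z' -> 'e' -> 'o' -> 'v'
Result: mzzeov


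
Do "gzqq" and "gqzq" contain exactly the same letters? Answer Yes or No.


String 1: 'gzqq' -> sorted: 'gqqz'
String 2: 'gqzq' -> sorted: 'gqqz'
Compare sorted forms: 'gqqz' == 'gqqz'
Anagram: Yes


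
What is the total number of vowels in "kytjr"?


Input string: 'kytjr'
Operation: count vowels (a, e, i, o, u)
Scan: s[0]='k', s[1]='y', s[2]='t', s[3]='j', s[4]='r'
Vowels found: 0
Result: 0


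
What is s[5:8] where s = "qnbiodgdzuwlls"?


Input string: 'qnbiodgdzuwlls'
Operation: slice [5:8]
Extract characters: s[5]='d', s[6]='g', s[7]='d'
Result: dgd


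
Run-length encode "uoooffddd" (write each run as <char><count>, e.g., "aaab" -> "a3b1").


Input: 'uoooffddd'
Operation: identify consecutive runs
Runs: 'u' -> u1, 'ooo' -> o3, 'ff' -> f2, 'ddd' -> d3
Encoded: u1o3f2d3


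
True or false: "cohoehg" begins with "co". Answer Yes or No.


Input string: 'cohoehg'
Prefix to check: 'co'
First 2 characters of input: 'co'
Match: True
Result: Yes


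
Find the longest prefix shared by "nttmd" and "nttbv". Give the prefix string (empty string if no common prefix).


String 1: 'nttmd'
String 2: 'nttbv'
Compare position by position:
pos 0: 'n' vs 'n' match
pos 1: 't' vs 't' match
pos 2: 't' vs 't' match
pos 3: 'm' vs 'b' differ -> stop
Longest common prefix: "ntt" (length 3)


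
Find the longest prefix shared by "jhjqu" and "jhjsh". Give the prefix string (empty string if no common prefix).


String 1: 'jhjqu'
String 2: 'jhjsh'
Compare position by position:
pos 0: 'j' vs 'j' match
pos 1: 'h' vs 'h' match
pos 2: 'j' vs 'j' match
pos 3: 'q' vs 's' differ -> stop
Longest common prefix: "jhj" (length 3)


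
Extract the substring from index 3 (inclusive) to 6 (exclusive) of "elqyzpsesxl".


Input string: 'elqyzpsesxl'
Operation: slice [3:6]
Extract characters: s[3]='y', s[4]='z', s[5]='p'
Result: yzp


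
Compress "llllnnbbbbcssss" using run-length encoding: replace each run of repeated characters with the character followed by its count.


Input: 'llllnnbbbbcssss'
Operation: identify consecutive runs
Runs: 'llll' -> l4, 'nn' -> n2, 'bbbb' -> b4, 'c' -> c1, 'ssss' -> s4
Encoded: l4n2b4c1s4


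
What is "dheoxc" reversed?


Input string: 'dheoxc'
Operation: reverse character order
Original order: 'd' -> 'h' -> 'e' -> 'o' -> 'x' -> 'c'
Reversed order: 'c' -> 'x' -> 'o' -> 'e' -> 'h' -> 'd'
Result: cxoehd


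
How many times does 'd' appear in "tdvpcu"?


Input string: 'tdvpcu'
Target character: 'd'
Scan each position: s[1]='d'
Matches found at indices: 1
Total: 1


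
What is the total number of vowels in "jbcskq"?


Input string: 'jbcskq'
Operation: count vowels (a, e, i, o, u)
Scan: s[0]='j', s[1]='b', s[2]='c', s[3]='s', s[4]='k', s[5]='q'
Vowels found: 0
Result: 0


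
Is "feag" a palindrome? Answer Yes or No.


Input string: 'feag'
Reversed: 'gaef'
Compare pairs: s[0]='f' vs s[3]='g' (mismatch), s[1]='e' vs s[2]='a' (mismatch)
Palindrome: No


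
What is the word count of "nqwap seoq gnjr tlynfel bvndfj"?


Input string: 'nqwap seoq gnjr tlynfel bvndfj'
Operation: split by spaces
Words found: 'nqwap', 'seoq', 'gnjr', 'tlynfel', 'bvndfj'
Word count: 5


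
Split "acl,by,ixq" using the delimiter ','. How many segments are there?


Input string: 'acl,by,ixq'
Delimiter: ','
Split result: 'acl', 'by', 'ixq'
Number of parts: 3


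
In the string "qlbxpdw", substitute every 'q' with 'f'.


Input string: 'qlbxpdw'
Operation: replace 'q' with 'f'
Positions of 'q': 0
After replacement: flbxpdw


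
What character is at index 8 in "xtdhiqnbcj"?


Input string: 'xtdhiqnbcj'
Operation: get character at index 8
Index mapping: s[0]='x', s[1]='t', s[2]='d', s[3]='h', s[4]='i', s[5]='q', s[6]='n', s[7]='b', s[8]='c'
Result: 'c'


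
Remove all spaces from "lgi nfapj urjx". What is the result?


Input string: 'lgi nfapj urjx'
Operation: remove all spaces
Words: 'lgi', 'nfapj', 'urjx'
Join without spaces: lginfapjurjx


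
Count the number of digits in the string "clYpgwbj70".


Input string: 'clYpgwbj70'
Operation: count digit characters (0-9)
Scan: 'c', 'l', 'Y', 'p', 'g', 'w', 'b', 'j', '7'(digit), '0'(digit)
Digits found: 2
Result: 2


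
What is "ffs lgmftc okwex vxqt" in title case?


Input string: 'ffs lgmftc okwex vxqt'
Operation: capitalize first letter of each word
Word transformations: 'ffs'->'Ffs', 'lgmftc'->'Lgmftc', 'okwex'->'Okwex', 'vxqt'->'Vxqt'
Result: Ffs Lgmftc Okwex Vxqt


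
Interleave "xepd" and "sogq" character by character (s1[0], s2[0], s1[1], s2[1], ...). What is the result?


String 1: 'xepd'
String 2: 'sogq'
Operation: alternate characters
Pairs: 'x'+'s', 'e'+'o', 'p'+'g', 'd'+'q'
Result: xseopgdq


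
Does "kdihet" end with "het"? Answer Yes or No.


Input string: 'kdihet'
Suffix to check: 'het'
Last 3 characters of input: 'het'
Match: True
Result: Yes


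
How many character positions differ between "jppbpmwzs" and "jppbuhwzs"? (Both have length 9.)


String 1: 'jppbpmwzs'
String 2: 'jppbuhwzs'
Compare each position: pos 0: 'j'=='j', pos 1: 'p'=='p', pos 2: 'p'=='p', pos 3: 'b'=='b', pos 4: 'p'!='u', pos 5: 'm'!='h', pos 6: 'w'=='w', pos 7: 'z'=='z', pos 8: 's'=='s'
Differing positions: 2
Hamming distance: 2


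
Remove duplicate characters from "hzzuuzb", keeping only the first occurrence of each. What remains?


Input: 'hzzuuzb'
Operation: keep first occurrence of each character
Scan: s[0]='h' new -> keep; s[1]='z' new -> keep; s[2]='z' seen -> skip; s[3]='u' new -> keep; s[4]='u' seen -> skip; s[5]='z' seen -> skip; s[6]='b' new -> keep
Result: hzub


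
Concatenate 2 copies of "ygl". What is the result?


Input string: 'ygl'
Operation: repeat 2 times
Concatenation: 'ygl' + 'ygl'
Result: yglygl


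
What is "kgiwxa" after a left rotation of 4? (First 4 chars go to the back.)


Input: 'kgiwxa', shift = 4
Operation: split at index 4 and swap parts
Front part s[0:4] = 'kgiw'
Back part s[4:] = 'xa'
Rotated = back + front = 'xa' + 'kgiw'
Result: xakgiw


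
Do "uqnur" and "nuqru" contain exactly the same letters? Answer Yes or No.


String 1: 'uqnur' -> sorted: 'nqruu'
String 2: 'nuqru' -> sorted: 'nqruu'
Compare sorted forms: 'nqruu' == 'nqruu'
Anagram: Yes


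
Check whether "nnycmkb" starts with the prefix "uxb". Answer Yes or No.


Input string: 'nnycmkb'
Prefix to check: 'uxb'
First 3 characters of input: 'nny'
Match: False
Result: No


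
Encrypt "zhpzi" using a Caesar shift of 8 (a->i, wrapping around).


Input: 'zhpzi', shift = 8
Operation: for each letter, (position + 8) mod 26
Mapping: 'z'(25+8=33, 33 mod 26=7)->'h', 'h'(7+8=15)->'p', 'p'(15+8=23)->'x', 'z'(25+8=33, 33 mod 26=7)->'h', 'i'(8+8=16)->'q'
Result: hpxhq


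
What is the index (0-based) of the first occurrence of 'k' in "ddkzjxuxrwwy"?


Input string: 'ddkzjxuxrwwy'
Target: 'k'
Scanning left to right: s[0]='d', s[1]='d', s[2]='k'
First match at index: 2


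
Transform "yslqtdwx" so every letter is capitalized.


Input string: 'yslqtdwx'
Operation: convert each letter to uppercase
Mapping: 'y'->'Y', 's'->'S', 'l'->'L', 'q'->'Q', 't'->'T', 'd'->'D', 'w'->'W', 'x'->'X'
Result: YSLQTDWX


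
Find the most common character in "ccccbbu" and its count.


Input: 'ccccbbu'
Operation: tally each character
Counts: 'b':2, 'c':4, 'u':1
Maximum: 'c' appears 4 times


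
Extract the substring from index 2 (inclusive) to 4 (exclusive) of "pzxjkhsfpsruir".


Input string: 'pzxjkhsfpsruir'
Operation: slice [2:4]
Extract characters: s[2]='x', s[3]='j'
Result: xj


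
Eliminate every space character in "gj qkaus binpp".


Input string: 'gj qkaus binpp'
Operation: remove all spaces
Words: 'gj', 'qkaus', 'binpp'
Join without spaces: gjqkausbinpp


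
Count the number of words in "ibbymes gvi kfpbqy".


Input string: 'ibbymes gvi kfpbqy'
Operation: split by spaces
Words found: 'ibbymes', 'gvi', 'kfpbqy'
Word count: 3


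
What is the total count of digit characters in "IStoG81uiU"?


Input string: 'IStoG81uiU'
Operation: count digit characters (0-9)
Scan: 'I', 'S', 't', 'o', 'G', '8'(digit), '1'(digit), 'u', 'i', 'U'
Digits found: 2
Result: 2


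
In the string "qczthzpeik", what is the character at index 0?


Input string: 'qczthzpeik'
Operation: get character at index 0
Index mapping: s[0]='q'
Result: 'q'


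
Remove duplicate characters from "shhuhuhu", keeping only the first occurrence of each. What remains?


Input: 'shhuhuhu'
Operation: keep first occurrence of each character
Scan: s[0]='s' new -> keep; s[1]='h' new -> keep; s[2]='h' seen -> skip; s[3]='u' new -> keep; s[4]='h' seen -> skip; s[5]='u' seen -> skip; s[6]='h' seen -> skip; s[7]='u' seen -> skip
Result: shu


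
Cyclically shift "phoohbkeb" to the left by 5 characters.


Input: 'phoohbkeb', shift = 5
Operation: split at index 5 and swap parts
Front part s[0:5] = 'phooh'
Back part s[5:] = 'bkeb'
Rotated = back + front = 'bkeb' + 'phooh'
Result: bkebphooh


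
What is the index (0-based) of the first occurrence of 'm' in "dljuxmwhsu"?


Input string: 'dljuxmwhsu'
Target: 'm'
Scanning left to right: s[0]='d', s[1]='l', s[2]='j', s[3]='u', s[4]='x', s[5]='m'
First match at index: 5


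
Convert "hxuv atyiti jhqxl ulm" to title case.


Input string: 'hxuv atyiti jhqxl ulm'
Operation: capitalize first letter of each word
Word transformations: 'hxuv'->'Hxuv', 'atyiti'->'Atyiti', 'jhqxl'->'Jhqxl', 'ulm'->'Ulm'
Result: Hxuv Atyiti Jhqxl Ulm


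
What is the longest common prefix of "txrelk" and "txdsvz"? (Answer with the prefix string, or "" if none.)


String 1: 'txrelk'
String 2: 'txdsvz'
Compare position by position:
pos 0: 't' vs 't' match
pos 1: 'x' vs 'x' match
pos 2: 'r' vs 'd' differ -> stop
Longest common prefix: "tx" (length 2)


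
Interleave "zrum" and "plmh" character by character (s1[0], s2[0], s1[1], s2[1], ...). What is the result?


String 1: 'zrum'
String 2: 'plmh'
Operation: alternate characters
Pairs: 'z'+'p', 'r'+'l', 'u'+'m', 'm'+'h'
Result: zprlummh


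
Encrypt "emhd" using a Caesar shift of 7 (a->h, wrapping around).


Input: 'emhd', shift = 7
Operation: for each letter, (position + 7) mod 26
Mapping: 'e'(4+7=11)->'l', 'm'(12+7=19)->'t', 'h'(7+7=14)->'o', 'd'(3+7=10)->'k'
Result: ltok


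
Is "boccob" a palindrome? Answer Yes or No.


Input string: 'boccob'
Reversed: 'boccob'
Compare pairs: s[0]='b' vs s[5]='b' (match), s[1]='o' vs s[4]='o' (match), s[2]='c' vs s[3]='c' (match)
Palindrome: Yes


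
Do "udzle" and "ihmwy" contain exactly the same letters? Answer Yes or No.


String 1: 'udzle' -> sorted: 'deluz'
String 2: 'ihmwy' -> sorted: 'himwy'
Compare sorted forms: 'deluz' != 'himwy'
Anagram: No


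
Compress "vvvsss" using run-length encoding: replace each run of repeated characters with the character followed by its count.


Input: 'vvvsss'
Operation: identify consecutive runs
Runs: 'vvv' -> v3, 'sss' -> s3
Encoded: v3s3


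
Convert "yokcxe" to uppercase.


Input string: 'yokcxe'
Operation: convert each letter to uppercase
Mapping: 'y'->'Y', 'o'->'O', 'k'->'K', 'c'->'C', 'x'->'X', 'e'->'E'
Result: YOKCXE


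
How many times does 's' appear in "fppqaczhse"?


Input string: 'fppqaczhse'
Target character: 's'
Scan each position: s[8]='s'
Matches found at indices: 8
Total: 1


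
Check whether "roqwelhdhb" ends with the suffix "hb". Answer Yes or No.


Input string: 'roqwelhdhb'
Suffix to check: 'hb'
Last 2 characters of input: 'hb'
Match: True
Result: Yes


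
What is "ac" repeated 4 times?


Input string: 'ac'
Operation: repeat 4 times
Concatenation: 'ac' + 'ac' + 'ac' + 'ac'
Result: acacacac


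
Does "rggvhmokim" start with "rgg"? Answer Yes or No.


Input string: 'rggvhmokim'
Prefix to check: 'rgg'
First 3 characters of input: 'rgg'
Match: True
Result: Yes


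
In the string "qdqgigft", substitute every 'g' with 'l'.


Input string: 'qdqgigft'
Operation: replace 'g' with 'l'
Positions of 'g': 3, 5
After replacement: qdqlilft


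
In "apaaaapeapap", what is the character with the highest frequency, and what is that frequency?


Input: 'apaaaapeapap'
Operation: tally each character
Counts: 'a':7, 'e':1, 'p':4
Maximum: 'a' appears 7 times


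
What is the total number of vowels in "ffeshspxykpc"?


Input string: 'ffeshspxykpc'
Operation: count vowels (a, e, i, o, u)
Scan: s[0]='f', s[1]='f', s[2]='e' (vowel), s[3]='s', s[4]='h', s[5]='s', s[6]='p', s[7]='x', s[8]='y', s[9]='k', s[10]='p', s[11]='c'
Vowels found: 1
Result: 1


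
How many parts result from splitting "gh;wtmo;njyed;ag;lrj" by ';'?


Input string: 'gh;wtmo;njyed;ag;lrj'
Delimiter: ';'
Split result: 'gh', 'wtmo', 'njyed', 'ag', 'lrj'
Number of parts: 5


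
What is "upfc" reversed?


Input string: 'upfc'
Operation: reverse character order
Original order: 'u' -> 'p' -> 'f' -> 'c'
Reversed order: 'c' -> 'f' -> 'p' -> 'u'
Result: cfpu


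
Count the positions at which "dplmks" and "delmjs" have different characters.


String 1: 'dplmks'
String 2: 'delmjs'
Compare each position: pos 0: 'd'=='d', pos 1: 'p'!='e', pos 2: 'l'=='l', pos 3: 'm'=='m', pos 4: 'k'!='j', pos 5: 's'=='s'
Differing positions: 2
Hamming distance: 2


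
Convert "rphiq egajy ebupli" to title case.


Input string: 'rphiq egajy ebupli'
Operation: capitalize first letter of each word
Word transformations: 'rphiq'->'Rphiq', 'egajy'->'Egajy', 'ebupli'->'Ebupli'
Result: Rphiq Egajy Ebupli


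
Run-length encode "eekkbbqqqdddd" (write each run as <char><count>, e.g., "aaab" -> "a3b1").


Input: 'eekkbbqqqdddd'
Operation: identify consecutive runs
Runs: 'ee' -> e2, 'kk' -> k2, 'bb' -> b2, 'qqq' -> q3, 'dddd' -> d4
Encoded: e2k2b2q3d4


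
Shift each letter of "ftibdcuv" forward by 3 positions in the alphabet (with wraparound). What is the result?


Input: 'ftibdcuv', shift = 3
Operation: for each letter, (position + 3) mod 26
Mapping: 'f'(5+3=8)->'i', 't'(19+3=22)->'w', 'i'(8+3=11)->'l', 'b'(1+3=4)->'e', 'd'(3+3=6)->'g', 'c'(2+3=5)->'f', 'u'(20+3=23)->'x', 'v'(21+3=24)->'y'
Result: iwlegfxy


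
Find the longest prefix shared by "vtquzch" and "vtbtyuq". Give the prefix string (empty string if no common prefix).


String 1: 'vtquzch'
String 2: 'vtbtyuq'
Compare position by position:
pos 0: 'v' vs 'v' match
pos 1: 't' vs 't' match
pos 2: 'q' vs 'b' differ -> stop
Longest common prefix: "vt" (length 2)


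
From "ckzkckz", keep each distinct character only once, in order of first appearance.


Input: 'ckzkckz'
Operation: keep first occurrence of each character
Scan: s[0]='c' new -> keep; s[1]='k' new -> keep; s[2]='z' new -> keep; s[3]='k' seen -> skip; s[4]='c' seen -> skip; s[5]='k' seen -> skip; s[6]='z' seen -> skip
Result: ckz


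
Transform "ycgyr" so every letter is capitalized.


Input string: 'ycgyr'
Operation: convert each letter to uppercase
Mapping: 'y'->'Y', 'c'->'C', 'g'->'G', 'y'->'Y', 'r'->'R'
Result: YCGYR


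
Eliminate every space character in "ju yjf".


Input string: 'ju yjf'
Operation: remove all spaces
Words: 'ju', 'yjf'
Join without spaces: juyjf


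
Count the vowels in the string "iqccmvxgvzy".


Input string: 'iqccmvxgvzy'
Operation: count vowels (a, e, i, o, u)
Scan: s[0]='i' (vowel), s[1]='q', s[2]='c', s[3]='c', s[4]='m', s[5]='v', s[6]='x', s[7]='g', s[8]='v', s[9]='z', s[10]='y'
Vowels found: 1
Result: 1


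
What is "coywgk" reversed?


Input string: 'coywgk'
Operation: reverse character order
Original order: 'c' -> 'o' -> 'y' -> 'w' -> 'g' -> 'k'
Reversed order: 'k' -> 'g' -> 'w' -> 'y' -> 'o' -> 'c'
Result: kgwyoc


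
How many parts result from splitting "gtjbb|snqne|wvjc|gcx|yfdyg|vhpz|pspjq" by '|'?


Input string: 'gtjbb|snqne|wvjc|gcx|yfdyg|vhpz|pspjq'
Delimiter: '|'
Split result: 'gtjbb', 'snqne', 'wvjc', 'gcx', 'yfdyg', 'vhpz', 'pspjq'
Number of parts: 7


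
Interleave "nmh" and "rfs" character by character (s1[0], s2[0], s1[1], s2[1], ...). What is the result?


String 1: 'nmh'
String 2: 'rfs'
Operation: alternate characters
Pairs: 'n'+'r', 'm'+'f', 'h'+'s'
Result: nrmfhs


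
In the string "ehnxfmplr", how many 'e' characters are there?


Input string: 'ehnxfmplr'
Target character: 'e'
Scan each position: s[0]='e'
Matches found at indices: 0
Total: 1


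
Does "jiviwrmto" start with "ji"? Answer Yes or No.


Input string: 'jiviwrmto'
Prefix to check: 'ji'
First 2 characters of input: 'ji'
Match: True
Result: Yes


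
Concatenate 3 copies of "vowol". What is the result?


Input string: 'vowol'
Operation: repeat 3 times
Concatenation: 'vowol' + 'vowol' + 'vowol'
Result: vowolvowolvowol


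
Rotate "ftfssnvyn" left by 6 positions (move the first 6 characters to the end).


Input: 'ftfssnvyn', shift = 6
Operation: split at index 6 and swap parts
Front part s[0:6] = 'ftfssn'
Back part s[6:] = 'vyn'
Rotated = back + front = 'vyn' + 'ftfssn'
Result: vynftfssn


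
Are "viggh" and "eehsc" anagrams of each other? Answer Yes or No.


String 1: 'viggh' -> sorted: 'gghiv'
String 2: 'eehsc' -> sorted: 'ceehs'
Compare sorted forms: 'gghiv' != 'ceehs'
Anagram: No


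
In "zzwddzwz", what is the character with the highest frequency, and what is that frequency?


Input: 'zzwddzwz'
Operation: tally each character
Counts: 'd':2, 'w':2, 'z':4
Maximum: 'z' appears 4 times


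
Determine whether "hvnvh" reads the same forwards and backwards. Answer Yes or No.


Input string: 'hvnvh'
Reversed: 'hvnvh'
Compare pairs: s[0]='h' vs s[4]='h' (match), s[1]='v' vs s[3]='v' (match)
Palindrome: Yes


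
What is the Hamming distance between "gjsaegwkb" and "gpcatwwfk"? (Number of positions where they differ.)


String 1: 'gjsaegwkb'
String 2: 'gpcatwwfk'
Compare each position: pos 0: 'g'=='g', pos 1: 'j'!='p', pos 2: 's'!='c', pos 3: 'a'=='a', pos 4: 'e'!='t', pos 5: 'g'!='w', pos 6: 'w'=='w', pos 7: 'k'!='f', pos 8: 'b'!='k'
Differing positions: 6
Hamming distance: 6


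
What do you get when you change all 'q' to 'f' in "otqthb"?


Input string: 'otqthb'
Operation: replace 'q' with 'f'
Positions of 'q': 2
After replacement: otfthb


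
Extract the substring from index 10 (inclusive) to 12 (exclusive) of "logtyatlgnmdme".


Input string: 'logtyatlgnmdme'
Operation: slice [10:12]
Extract characters: s[10]='m', s[11]='d'
Result: md


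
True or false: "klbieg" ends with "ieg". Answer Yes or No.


Input string: 'klbieg'
Suffix to check: 'ieg'
Last 3 characters of input: 'ieg'
Match: True
Result: Yes


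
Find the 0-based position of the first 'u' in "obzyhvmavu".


Input string: 'obzyhvmavu'
Target: 'u'
Scanning left to right: s[0]='o', s[1]='b', s[2]='z', s[3]='y', s[4]='h', s[5]='v', s[6]='m', s[7]='a', s[8]='v', s[9]='u'
First match at index: 9


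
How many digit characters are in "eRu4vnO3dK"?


Input string: 'eRu4vnO3dK'
Operation: count digit characters (0-9)
Scan: 'e', 'R', 'u', '4'(digit), 'v', 'n', 'O', '3'(digit), 'd', 'K'
Digits found: 2
Result: 2


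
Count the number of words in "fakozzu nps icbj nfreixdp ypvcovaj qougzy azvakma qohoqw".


Input string: 'fakozzu nps icbj nfreixdp ypvcovaj qougzy azvakma qohoqw'
Operation: split by spaces
Words found: 'fakozzu', 'nps', 'icbj', 'nfreixdp', 'ypvcovaj', 'qougzy', 'azvakma', 'qohoqw'
Word count: 8


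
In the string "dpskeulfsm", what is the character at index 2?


Input string: 'dpskeulfsm'
Operation: get character at index 2
Index mapping: s[0]='d', s[1]='p', s[2]='s'
Result: 's'


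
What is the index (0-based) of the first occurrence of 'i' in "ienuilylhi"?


Input string: 'ienuilylhi'
Target: 'i'
Scanning left to right: s[0]='i'
First match at index: 0


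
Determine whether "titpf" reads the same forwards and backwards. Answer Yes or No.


Input string: 'titpf'
Reversed: 'fptit'
Compare pairs: s[0]='t' vs s[4]='f' (mismatch), s[1]='i' vs s[3]='p' (mismatch)
Palindrome: No


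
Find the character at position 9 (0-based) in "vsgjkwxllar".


Input string: 'vsgjkwxllar'
Operation: get character at index 9
Index mapping: s[0]='v', s[1]='s', s[2]='g', s[3]='j', s[4]='k', s[5]='w', s[6]='x', s[7]='l', s[8]='l', s[9]='a'
Result: 'a'


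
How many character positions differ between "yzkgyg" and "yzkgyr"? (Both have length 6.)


String 1: 'yzkgyg'
String 2: 'yzkgyr'
Compare each position: pos 0: 'y'=='y', pos 1: 'z'=='z', pos 2: 'k'=='k', pos 3: 'g'=='g', pos 4: 'y'=='y', pos 5: 'g'!='r'
Differing positions: 1
Hamming distance: 1


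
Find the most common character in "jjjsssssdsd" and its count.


Input: 'jjjsssssdsd'
Operation: tally each character
Counts: 'd':2, 'j':3, 's':6
Maximum: 's' appears 6 times


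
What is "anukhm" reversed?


Input string: 'anukhm'
Operation: reverse character order
Original order: 'a' -> 'n' -> 'u' -> 'k' -> 'h' -> 'm'
Reversed order: 'm' -> 'h' -> 'k' -> 'u' -> 'n' -> 'a'
Result: mhkuna


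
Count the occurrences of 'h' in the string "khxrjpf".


Input string: 'khxrjpf'
Target character: 'h'
Scan each position: s[1]='h'
Matches found at indices: 1
Total: 1


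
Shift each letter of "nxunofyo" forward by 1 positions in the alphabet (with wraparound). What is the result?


Input: 'nxunofyo', shift = 1
Operation: for each letter, (position + 1) mod 26
Mapping: 'n'(13+1=14)->'o', 'x'(23+1=24)->'y', 'u'(20+1=21)->'v', 'n'(13+1=14)->'o', 'o'(14+1=15)->'p', 'f'(5+1=6)->'g', 'y'(24+1=25)->'z', 'o'(14+1=15)->'p'
Result: oyvopgzp


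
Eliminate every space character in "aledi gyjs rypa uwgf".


Input string: 'aledi gyjs rypa uwgf'
Operation: remove all spaces
Words: 'aledi', 'gyjs', 'rypa', 'uwgf'
Join without spaces: aledigyjsrypauwgf


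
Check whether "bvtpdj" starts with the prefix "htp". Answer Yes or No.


Input string: 'bvtpdj'
Prefix to check: 'htp'
First 3 characters of input: 'bvt'
Match: False
Result: No


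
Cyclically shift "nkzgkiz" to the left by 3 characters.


Input: 'nkzgkiz', shift = 3
Operation: split at index 3 and swap parts
Front part s[0:3] = 'nkz'
Back part s[3:] = 'gkiz'
Rotated = back + front = 'gkiz' + 'nkz'
Result: gkiznkz


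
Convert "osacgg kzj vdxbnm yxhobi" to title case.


Input string: 'osacgg kzj vdxbnm yxhobi'
Operation: capitalize first letter of each word
Word transformations: 'osacgg'->'Osacgg', 'kzj'->'Kzj', 'vdxbnm'->'Vdxbnm', 'yxhobi'->'Yxhobi'
Result: Osacgg Kzj Vdxbnm Yxhobi


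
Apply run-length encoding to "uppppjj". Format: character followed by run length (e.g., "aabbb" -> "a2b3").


Input: 'uppppjj'
Operation: identify consecutive runs
Runs: 'u' -> u1, 'pppp' -> p4, 'jj' -> j2
Encoded: u1p4j2


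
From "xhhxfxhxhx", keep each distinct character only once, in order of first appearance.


Input: 'xhhxfxhxhx'
Operation: keep first occurrence of each character
Scan: s[0]='x' new -> keep; s[1]='h' new -> keep; s[2]='h' seen -> skip; s[3]='x' seen -> skip; s[4]='f' new -> keep; s[5]='x' seen -> skip; s[6]='h' seen -> skip; s[7]='x' seen -> skip; s[8]='h' seen -> skip; s[9]='x' seen -> skip
Result: xhf


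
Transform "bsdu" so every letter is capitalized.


Input string: 'bsdu'
Operation: convert each letter to uppercase
Mapping: 'b'->'B', 's'->'S', 'd'->'D', 'u'->'U'
Result: BSDU


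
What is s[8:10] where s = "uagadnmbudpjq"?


Input string: 'uagadnmbudpjq'
Operation: slice [8:10]
Extract characters: s[8]='u', s[9]='d'
Result: ud


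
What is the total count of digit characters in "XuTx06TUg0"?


Input string: 'XuTx06TUg0'
Operation: count digit characters (0-9)
Scan: 'X', 'u', 'T', 'x', '0'(digit), '6'(digit), 'T', 'U', 'g', '0'(digit)
Digits found: 3
Result: 3


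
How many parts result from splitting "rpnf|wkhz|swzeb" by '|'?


Input string: 'rpnf|wkhz|swzeb'
Delimiter: '|'
Split result: 'rpnf', 'wkhz', 'swzeb'
Number of parts: 3


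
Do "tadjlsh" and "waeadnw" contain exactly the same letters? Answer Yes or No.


String 1: 'tadjlsh' -> sorted: 'adhjlst'
String 2: 'waeadnw' -> sorted: 'aadenww'
Compare sorted forms: 'adhjlst' != 'aadenww'
Anagram: No


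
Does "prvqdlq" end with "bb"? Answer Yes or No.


Input string: 'prvqdlq'
Suffix to check: 'bb'
Last 2 characters of input: 'lq'
Match: False
Result: No


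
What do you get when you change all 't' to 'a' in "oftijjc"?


Input string: 'oftijjc'
Operation: replace 't' with 'a'
Positions of 't': 2
After replacement: ofaijjc


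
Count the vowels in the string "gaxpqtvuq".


Input string: 'gaxpqtvuq'
Operation: count vowels (a, e, i, o, u)
Scan: s[0]='g', s[1]='a' (vowel), s[2]='x', s[3]='p', s[4]='q', s[5]='t', s[6]='v', s[7]='u' (vowel), s[8]='q'
Vowels found: 2
Result: 2


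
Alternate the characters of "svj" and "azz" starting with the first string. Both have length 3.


String 1: 'svj'
String 2: 'azz'
Operation: alternate characters
Pairs: 's'+'a', 'v'+'z', 'j'+'z'
Result: savzjz


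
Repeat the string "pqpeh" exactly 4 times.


Input string: 'pqpeh'
Operation: repeat 4 times
Concatenation: 'pqpeh' + 'pqpeh' + 'pqpeh' + 'pqpeh'
Result: pqpehpqpehpqpehpqpeh


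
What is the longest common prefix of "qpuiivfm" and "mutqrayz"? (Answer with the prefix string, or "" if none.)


String 1: 'qpuiivfm'
String 2: 'mutqrayz'
Compare position by position:
pos 0: 'q' vs 'm' differ -> stop
Longest common prefix: "" (length 0)


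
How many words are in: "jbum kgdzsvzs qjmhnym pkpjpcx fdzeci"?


Input string: 'jbum kgdzsvzs qjmhnym pkpjpcx fdzeci'
Operation: split by spaces
Words found: 'jbum', 'kgdzsvzs', 'qjmhnym', 'pkpjpcx', 'fdzeci'
Word count: 5


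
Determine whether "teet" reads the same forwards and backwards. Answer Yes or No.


Input string: 'teet'
Reversed: 'teet'
Compare pairs: s[0]='t' vs s[3]='t' (match), s[1]='e' vs s[2]='e' (match)
Palindrome: Yes


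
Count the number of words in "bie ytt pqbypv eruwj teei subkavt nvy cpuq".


Input string: 'bie ytt pqbypv eruwj teei subkavt nvy cpuq'
Operation: split by spaces
Words found: 'bie', 'ytt', 'pqbypv', 'eruwj', 'teei', 'subkavt', 'nvy', 'cpuq'
Word count: 8


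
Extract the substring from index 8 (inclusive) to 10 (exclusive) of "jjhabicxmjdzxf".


Input string: 'jjhabicxmjdzxf'
Operation: slice [8:10]
Extract characters: s[8]='m', s[9]='j'
Result: mj


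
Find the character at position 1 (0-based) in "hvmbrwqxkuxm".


Input string: 'hvmbrwqxkuxm'
Operation: get character at index 1
Index mapping: s[0]='h', s[1]='v'
Result: 'v'


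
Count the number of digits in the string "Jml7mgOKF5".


Input string: 'Jml7mgOKF5'
Operation: count digit characters (0-9)
Scan: 'J', 'm', 'l', '7'(digit), 'm', 'g', 'O', 'K', 'F', '5'(digit)
Digits found: 2
Result: 2


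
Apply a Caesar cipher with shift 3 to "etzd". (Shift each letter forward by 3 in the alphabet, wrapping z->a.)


Input: 'etzd', shift = 3
Operation: for each letter, (position + 3) mod 26
Mapping: 'e'(4+3=7)->'h', 't'(19+3=22)->'w', 'z'(25+3=28, 28 mod 26=2)->'c', 'd'(3+3=6)->'g'
Result: hwcg


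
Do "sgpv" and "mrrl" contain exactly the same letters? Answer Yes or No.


String 1: 'sgpv' -> sorted: 'gpsv'
String 2: 'mrrl' -> sorted: 'lmrr'
Compare sorted forms: 'gpsv' != 'lmrr'
Anagram: No


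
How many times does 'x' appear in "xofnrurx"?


Input string: 'xofnrurx'
Target character: 'x'
Scan each position: s[0]='x', s[7]='x'
Matches found at indices: 0, 7
Total: 2


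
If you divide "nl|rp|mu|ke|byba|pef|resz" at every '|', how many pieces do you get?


Input string: 'nl|rp|mu|ke|byba|pef|resz'
Delimiter: '|'
Split result: 'nl', 'rp', 'mu', 'ke', 'byba', 'pef', 'resz'
Number of parts: 7


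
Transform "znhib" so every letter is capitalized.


Input string: 'znhib'
Operation: convert each letter to uppercase
Mapping: 'z'->'Z', 'n'->'N', 'h'->'H', 'i'->'I', 'b'->'B'
Result: ZNHIB


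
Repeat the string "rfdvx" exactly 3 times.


Input string: 'rfdvx'
Operation: repeat 3 times
Concatenation: 'rfdvx' + 'rfdvx' + 'rfdvx'
Result: rfdvxrfdvxrfdvx


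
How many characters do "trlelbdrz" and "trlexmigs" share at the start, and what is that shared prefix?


String 1: 'trlelbdrz'
String 2: 'trlexmigs'
Compare position by position:
pos 0: 't' vs 't' match
pos 1: 'r' vs 'r' match
pos 2: 'l' vs 'l' match
pos 3: 'e' vs 'e' match
pos 4: 'l' vs 'x' differ -> stop
Longest common prefix: "trle" (length 4)


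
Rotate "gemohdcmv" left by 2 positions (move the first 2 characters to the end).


Input: 'gemohdcmv', shift = 2
Operation: split at index 2 and swap parts
Front part s[0:2] = 'ge'
Back part s[2:] = 'mohdcmv'
Rotated = back + front = 'mohdcmv' + 'ge'
Result: mohdcmvge


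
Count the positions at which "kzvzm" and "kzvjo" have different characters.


String 1: 'kzvzm'
String 2: 'kzvjo'
Compare each position: pos 0: 'k'=='k', pos 1: 'z'=='z', pos 2: 'v'=='v', pos 3: 'z'!='j', pos 4: 'm'!='o'
Differing positions: 2
Hamming distance: 2


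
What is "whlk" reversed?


Input string: 'whlk'
Operation: reverse character order
Original order: 'w' -> 'h' -> 'l' -> 'k'
Reversed order: 'k' -> 'l' -> 'h' -> 'w'
Result: klhw


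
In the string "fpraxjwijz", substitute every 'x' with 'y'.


Input string: 'fpraxjwijz'
Operation: replace 'x' with 'y'
Positions of 'x': 4
After replacement: fprayjwijz


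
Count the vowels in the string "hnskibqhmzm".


Input string: 'hnskibqhmzm'
Operation: count vowels (a, e, i, o, u)
Scan: s[0]='h', s[1]='n', s[2]='s', s[3]='k', s[4]='i' (vowel), s[5]='b', s[6]='q', s[7]='h', s[8]='m', s[9]='z', s[10]='m'
Vowels found: 1
Result: 1
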